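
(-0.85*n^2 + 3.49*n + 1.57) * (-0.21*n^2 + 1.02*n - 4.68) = 0.1785*n^4 - 1.5999*n^3 + 7.2081*n^2 - 14.7318*n - 7.3476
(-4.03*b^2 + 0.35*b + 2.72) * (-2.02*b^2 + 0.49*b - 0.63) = 8.1406*b^4 - 2.6817*b^3 - 2.784*b^2 + 1.1123*b - 1.7136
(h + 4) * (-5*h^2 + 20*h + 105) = -5*h^3 + 185*h + 420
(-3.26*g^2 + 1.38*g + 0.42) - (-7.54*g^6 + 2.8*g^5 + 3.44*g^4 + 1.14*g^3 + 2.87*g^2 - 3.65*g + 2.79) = 7.54*g^6 - 2.8*g^5 - 3.44*g^4 - 1.14*g^3 - 6.13*g^2 + 5.03*g - 2.37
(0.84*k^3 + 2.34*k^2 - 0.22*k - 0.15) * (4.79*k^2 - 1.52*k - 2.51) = 4.0236*k^5 + 9.9318*k^4 - 6.719*k^3 - 6.2575*k^2 + 0.7802*k + 0.3765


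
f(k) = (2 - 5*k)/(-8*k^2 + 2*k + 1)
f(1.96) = 0.30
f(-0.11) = 3.73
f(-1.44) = -0.50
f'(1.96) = -0.15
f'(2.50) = -0.09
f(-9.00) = -0.07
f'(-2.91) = -0.08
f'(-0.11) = -27.86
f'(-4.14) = -0.04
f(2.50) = 0.24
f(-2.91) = -0.23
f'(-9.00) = -0.00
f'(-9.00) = -0.00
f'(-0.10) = -24.31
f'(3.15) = -0.06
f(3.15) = 0.19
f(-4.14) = -0.16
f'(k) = (2 - 5*k)*(16*k - 2)/(-8*k^2 + 2*k + 1)^2 - 5/(-8*k^2 + 2*k + 1)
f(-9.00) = -0.07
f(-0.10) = 3.47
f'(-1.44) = -0.40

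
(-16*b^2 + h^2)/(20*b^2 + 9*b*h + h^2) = (-4*b + h)/(5*b + h)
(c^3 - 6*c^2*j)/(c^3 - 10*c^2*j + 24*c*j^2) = c/(c - 4*j)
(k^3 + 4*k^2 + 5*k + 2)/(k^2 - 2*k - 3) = (k^2 + 3*k + 2)/(k - 3)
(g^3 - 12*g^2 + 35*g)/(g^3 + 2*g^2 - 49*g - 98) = g*(g - 5)/(g^2 + 9*g + 14)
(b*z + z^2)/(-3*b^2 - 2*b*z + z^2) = z/(-3*b + z)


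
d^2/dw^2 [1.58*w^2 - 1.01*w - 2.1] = 3.16000000000000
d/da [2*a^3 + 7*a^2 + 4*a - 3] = 6*a^2 + 14*a + 4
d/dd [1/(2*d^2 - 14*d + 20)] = (7/2 - d)/(d^2 - 7*d + 10)^2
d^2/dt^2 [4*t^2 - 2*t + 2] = 8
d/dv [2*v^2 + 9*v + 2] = 4*v + 9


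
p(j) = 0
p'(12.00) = 0.00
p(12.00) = 0.00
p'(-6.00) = 0.00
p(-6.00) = 0.00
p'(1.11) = 0.00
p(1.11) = 0.00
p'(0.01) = 0.00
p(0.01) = 0.00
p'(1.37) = 0.00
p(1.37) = 0.00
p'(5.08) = 0.00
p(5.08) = 0.00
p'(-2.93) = 0.00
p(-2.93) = 0.00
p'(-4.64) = 0.00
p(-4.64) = 0.00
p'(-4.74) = 0.00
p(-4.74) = 0.00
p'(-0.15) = 0.00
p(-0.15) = 0.00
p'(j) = 0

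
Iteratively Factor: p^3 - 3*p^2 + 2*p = (p - 2)*(p^2 - p) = (p - 2)*(p - 1)*(p)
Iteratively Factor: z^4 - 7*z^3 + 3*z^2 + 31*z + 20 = (z + 1)*(z^3 - 8*z^2 + 11*z + 20) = (z - 4)*(z + 1)*(z^2 - 4*z - 5) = (z - 4)*(z + 1)^2*(z - 5)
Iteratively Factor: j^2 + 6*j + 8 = (j + 4)*(j + 2)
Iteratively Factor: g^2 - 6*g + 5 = (g - 1)*(g - 5)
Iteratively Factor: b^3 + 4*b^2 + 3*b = (b + 3)*(b^2 + b) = (b + 1)*(b + 3)*(b)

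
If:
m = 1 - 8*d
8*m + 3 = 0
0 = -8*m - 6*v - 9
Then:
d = 11/64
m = -3/8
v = -1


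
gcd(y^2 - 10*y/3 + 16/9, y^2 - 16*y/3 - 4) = 1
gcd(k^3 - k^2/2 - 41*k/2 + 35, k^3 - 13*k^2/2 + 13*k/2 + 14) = k - 7/2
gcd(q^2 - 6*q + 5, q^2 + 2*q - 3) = q - 1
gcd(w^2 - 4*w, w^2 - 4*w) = w^2 - 4*w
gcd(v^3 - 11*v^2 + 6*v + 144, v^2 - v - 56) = v - 8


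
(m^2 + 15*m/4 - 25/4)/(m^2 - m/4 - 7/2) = (-4*m^2 - 15*m + 25)/(-4*m^2 + m + 14)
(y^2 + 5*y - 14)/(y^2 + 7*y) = (y - 2)/y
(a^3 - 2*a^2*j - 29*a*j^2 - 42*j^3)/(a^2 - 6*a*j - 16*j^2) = (a^2 - 4*a*j - 21*j^2)/(a - 8*j)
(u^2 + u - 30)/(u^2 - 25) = (u + 6)/(u + 5)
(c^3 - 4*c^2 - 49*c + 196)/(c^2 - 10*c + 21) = (c^2 + 3*c - 28)/(c - 3)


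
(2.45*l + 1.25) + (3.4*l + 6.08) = 5.85*l + 7.33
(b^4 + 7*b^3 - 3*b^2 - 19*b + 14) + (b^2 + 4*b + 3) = b^4 + 7*b^3 - 2*b^2 - 15*b + 17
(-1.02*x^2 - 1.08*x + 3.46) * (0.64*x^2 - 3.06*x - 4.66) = -0.6528*x^4 + 2.43*x^3 + 10.2724*x^2 - 5.5548*x - 16.1236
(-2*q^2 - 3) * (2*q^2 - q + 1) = -4*q^4 + 2*q^3 - 8*q^2 + 3*q - 3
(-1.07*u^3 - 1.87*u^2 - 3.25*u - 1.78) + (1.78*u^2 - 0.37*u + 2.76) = -1.07*u^3 - 0.0900000000000001*u^2 - 3.62*u + 0.98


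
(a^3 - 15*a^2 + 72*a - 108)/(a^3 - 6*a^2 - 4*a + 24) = (a^2 - 9*a + 18)/(a^2 - 4)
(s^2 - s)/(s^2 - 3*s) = (s - 1)/(s - 3)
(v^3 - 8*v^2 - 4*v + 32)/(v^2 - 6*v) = (v^3 - 8*v^2 - 4*v + 32)/(v*(v - 6))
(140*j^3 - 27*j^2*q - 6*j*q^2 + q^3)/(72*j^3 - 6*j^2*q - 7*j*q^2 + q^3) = (-35*j^2 - 2*j*q + q^2)/(-18*j^2 - 3*j*q + q^2)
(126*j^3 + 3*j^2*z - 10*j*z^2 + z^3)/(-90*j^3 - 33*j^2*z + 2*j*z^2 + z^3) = (-7*j + z)/(5*j + z)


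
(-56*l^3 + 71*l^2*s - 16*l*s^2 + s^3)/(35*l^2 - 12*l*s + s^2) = (8*l^2 - 9*l*s + s^2)/(-5*l + s)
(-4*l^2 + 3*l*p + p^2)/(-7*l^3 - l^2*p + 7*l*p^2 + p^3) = (4*l + p)/(7*l^2 + 8*l*p + p^2)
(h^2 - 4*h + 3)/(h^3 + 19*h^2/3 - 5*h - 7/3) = 3*(h - 3)/(3*h^2 + 22*h + 7)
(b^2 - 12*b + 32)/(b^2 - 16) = (b - 8)/(b + 4)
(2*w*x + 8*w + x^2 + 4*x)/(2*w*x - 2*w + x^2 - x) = (x + 4)/(x - 1)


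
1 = 1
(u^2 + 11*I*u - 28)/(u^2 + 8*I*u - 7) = (u + 4*I)/(u + I)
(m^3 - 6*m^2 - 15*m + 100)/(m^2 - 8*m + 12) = (m^3 - 6*m^2 - 15*m + 100)/(m^2 - 8*m + 12)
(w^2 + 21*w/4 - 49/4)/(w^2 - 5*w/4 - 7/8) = 2*(w + 7)/(2*w + 1)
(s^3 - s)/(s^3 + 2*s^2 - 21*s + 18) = s*(s + 1)/(s^2 + 3*s - 18)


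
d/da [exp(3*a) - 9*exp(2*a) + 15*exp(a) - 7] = 3*(exp(2*a) - 6*exp(a) + 5)*exp(a)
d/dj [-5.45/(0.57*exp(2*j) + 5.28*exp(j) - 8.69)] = (6.213*exp(j) + 28.776)*exp(j)/(0.57*exp(2*j) + 5.28*exp(j) - 8.69)^2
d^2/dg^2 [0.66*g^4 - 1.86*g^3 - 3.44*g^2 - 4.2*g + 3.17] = 7.92*g^2 - 11.16*g - 6.88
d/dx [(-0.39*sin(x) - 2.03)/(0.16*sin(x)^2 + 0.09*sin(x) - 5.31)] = (0.0624*sin(x)^2 + 0.6496*sin(x) + 2.2536)*cos(x)/(0.0256*sin(x)^4 + 0.0288*sin(x)^3 - 1.6911*sin(x)^2 - 0.9558*sin(x) + 28.1961)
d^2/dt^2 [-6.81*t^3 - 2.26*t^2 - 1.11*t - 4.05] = -40.86*t - 4.52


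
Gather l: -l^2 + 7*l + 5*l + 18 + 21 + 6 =-l^2 + 12*l + 45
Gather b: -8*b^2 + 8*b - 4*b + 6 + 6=-8*b^2 + 4*b + 12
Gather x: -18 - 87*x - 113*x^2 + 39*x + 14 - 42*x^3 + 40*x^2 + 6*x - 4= -42*x^3 - 73*x^2 - 42*x - 8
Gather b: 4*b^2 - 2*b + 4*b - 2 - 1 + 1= 4*b^2 + 2*b - 2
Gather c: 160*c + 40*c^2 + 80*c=40*c^2 + 240*c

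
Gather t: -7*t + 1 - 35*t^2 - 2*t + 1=-35*t^2 - 9*t + 2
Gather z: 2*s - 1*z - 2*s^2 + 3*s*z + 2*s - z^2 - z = -2*s^2 + 4*s - z^2 + z*(3*s - 2)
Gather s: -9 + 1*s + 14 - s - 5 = 0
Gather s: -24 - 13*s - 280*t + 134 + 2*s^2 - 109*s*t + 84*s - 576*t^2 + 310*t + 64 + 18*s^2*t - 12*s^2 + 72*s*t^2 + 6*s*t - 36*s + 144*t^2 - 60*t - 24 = s^2*(18*t - 10) + s*(72*t^2 - 103*t + 35) - 432*t^2 - 30*t + 150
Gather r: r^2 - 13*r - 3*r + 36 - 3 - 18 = r^2 - 16*r + 15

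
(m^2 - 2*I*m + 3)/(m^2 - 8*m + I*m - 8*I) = (m - 3*I)/(m - 8)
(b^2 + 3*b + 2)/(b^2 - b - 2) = (b + 2)/(b - 2)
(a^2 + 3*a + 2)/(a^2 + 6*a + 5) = (a + 2)/(a + 5)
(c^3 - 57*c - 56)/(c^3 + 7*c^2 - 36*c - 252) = (c^2 - 7*c - 8)/(c^2 - 36)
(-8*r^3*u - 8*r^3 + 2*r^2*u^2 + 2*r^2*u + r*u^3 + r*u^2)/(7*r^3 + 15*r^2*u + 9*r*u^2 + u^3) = r*(-8*r^2*u - 8*r^2 + 2*r*u^2 + 2*r*u + u^3 + u^2)/(7*r^3 + 15*r^2*u + 9*r*u^2 + u^3)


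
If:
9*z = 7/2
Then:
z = 7/18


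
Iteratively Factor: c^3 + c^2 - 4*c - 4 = (c - 2)*(c^2 + 3*c + 2) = (c - 2)*(c + 1)*(c + 2)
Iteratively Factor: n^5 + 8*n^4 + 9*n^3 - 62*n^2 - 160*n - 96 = (n + 2)*(n^4 + 6*n^3 - 3*n^2 - 56*n - 48) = (n - 3)*(n + 2)*(n^3 + 9*n^2 + 24*n + 16) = (n - 3)*(n + 2)*(n + 4)*(n^2 + 5*n + 4) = (n - 3)*(n + 1)*(n + 2)*(n + 4)*(n + 4)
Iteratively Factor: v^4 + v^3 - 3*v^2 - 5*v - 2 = (v + 1)*(v^3 - 3*v - 2) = (v + 1)^2*(v^2 - v - 2) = (v + 1)^3*(v - 2)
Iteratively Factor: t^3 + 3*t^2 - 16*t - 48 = (t + 3)*(t^2 - 16) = (t - 4)*(t + 3)*(t + 4)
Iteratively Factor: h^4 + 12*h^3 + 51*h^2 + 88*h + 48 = (h + 4)*(h^3 + 8*h^2 + 19*h + 12) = (h + 4)^2*(h^2 + 4*h + 3) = (h + 3)*(h + 4)^2*(h + 1)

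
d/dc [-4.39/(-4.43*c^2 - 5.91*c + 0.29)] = (-38.8954*c - 25.9449)/(4.43*c^2 + 5.91*c - 0.29)^2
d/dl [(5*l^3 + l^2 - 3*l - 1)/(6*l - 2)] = (15*l^3 - 6*l^2 - l + 3)/(9*l^2 - 6*l + 1)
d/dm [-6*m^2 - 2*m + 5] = -12*m - 2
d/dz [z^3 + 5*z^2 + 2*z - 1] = 3*z^2 + 10*z + 2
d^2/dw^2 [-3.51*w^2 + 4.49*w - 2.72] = -7.02000000000000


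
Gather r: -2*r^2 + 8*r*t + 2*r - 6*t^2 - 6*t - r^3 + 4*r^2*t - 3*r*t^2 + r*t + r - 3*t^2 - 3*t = -r^3 + r^2*(4*t - 2) + r*(-3*t^2 + 9*t + 3) - 9*t^2 - 9*t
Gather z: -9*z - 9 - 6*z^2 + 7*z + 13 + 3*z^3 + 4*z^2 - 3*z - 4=3*z^3 - 2*z^2 - 5*z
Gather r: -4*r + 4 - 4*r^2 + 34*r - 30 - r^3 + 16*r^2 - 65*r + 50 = -r^3 + 12*r^2 - 35*r + 24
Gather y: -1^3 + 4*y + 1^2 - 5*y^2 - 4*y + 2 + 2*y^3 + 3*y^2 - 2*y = 2*y^3 - 2*y^2 - 2*y + 2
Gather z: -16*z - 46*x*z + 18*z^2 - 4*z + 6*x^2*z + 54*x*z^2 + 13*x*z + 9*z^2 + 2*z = z^2*(54*x + 27) + z*(6*x^2 - 33*x - 18)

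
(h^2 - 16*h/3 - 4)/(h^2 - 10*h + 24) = (h + 2/3)/(h - 4)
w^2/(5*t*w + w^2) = w/(5*t + w)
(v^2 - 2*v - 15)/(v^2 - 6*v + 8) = (v^2 - 2*v - 15)/(v^2 - 6*v + 8)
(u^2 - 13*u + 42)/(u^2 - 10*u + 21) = (u - 6)/(u - 3)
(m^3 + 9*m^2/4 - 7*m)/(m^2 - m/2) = (4*m^2 + 9*m - 28)/(2*(2*m - 1))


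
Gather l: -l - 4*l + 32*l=27*l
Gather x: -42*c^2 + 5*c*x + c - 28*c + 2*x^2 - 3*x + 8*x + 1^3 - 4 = -42*c^2 - 27*c + 2*x^2 + x*(5*c + 5) - 3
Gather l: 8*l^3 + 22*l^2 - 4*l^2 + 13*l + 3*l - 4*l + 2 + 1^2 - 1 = 8*l^3 + 18*l^2 + 12*l + 2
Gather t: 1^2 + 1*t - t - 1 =0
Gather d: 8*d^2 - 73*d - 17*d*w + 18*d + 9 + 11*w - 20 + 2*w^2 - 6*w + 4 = 8*d^2 + d*(-17*w - 55) + 2*w^2 + 5*w - 7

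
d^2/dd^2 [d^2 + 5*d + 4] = 2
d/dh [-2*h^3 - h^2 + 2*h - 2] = -6*h^2 - 2*h + 2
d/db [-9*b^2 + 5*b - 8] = 5 - 18*b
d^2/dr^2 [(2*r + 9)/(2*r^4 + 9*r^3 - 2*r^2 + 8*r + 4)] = 4*(24*r^7 + 324*r^6 + 1446*r^5 + 1923*r^4 - 652*r^3 + 594*r^2 - 678*r + 292)/(8*r^12 + 108*r^11 + 462*r^10 + 609*r^9 + 450*r^8 + 2292*r^7 + 388*r^6 + 1776*r^5 + 1488*r^4 + 560*r^3 + 672*r^2 + 384*r + 64)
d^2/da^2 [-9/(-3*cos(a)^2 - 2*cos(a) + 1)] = 9*(-72*sin(a)^4 + 68*sin(a)^2 + 41*cos(a) - 9*cos(3*a) + 32)/(2*(cos(a) + 1)^3*(3*cos(a) - 1)^3)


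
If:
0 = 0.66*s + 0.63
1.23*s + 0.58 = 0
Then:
No Solution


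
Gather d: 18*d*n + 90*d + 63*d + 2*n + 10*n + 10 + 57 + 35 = d*(18*n + 153) + 12*n + 102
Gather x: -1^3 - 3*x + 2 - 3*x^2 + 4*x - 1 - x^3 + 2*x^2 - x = -x^3 - x^2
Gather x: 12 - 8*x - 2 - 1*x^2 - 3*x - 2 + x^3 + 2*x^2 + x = x^3 + x^2 - 10*x + 8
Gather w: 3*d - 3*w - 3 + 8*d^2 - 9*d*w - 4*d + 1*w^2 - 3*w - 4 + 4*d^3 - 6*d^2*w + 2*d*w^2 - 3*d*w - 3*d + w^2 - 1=4*d^3 + 8*d^2 - 4*d + w^2*(2*d + 2) + w*(-6*d^2 - 12*d - 6) - 8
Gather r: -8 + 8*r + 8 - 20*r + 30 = 30 - 12*r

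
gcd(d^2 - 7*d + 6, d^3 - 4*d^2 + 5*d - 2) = d - 1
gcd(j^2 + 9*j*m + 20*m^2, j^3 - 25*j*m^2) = j + 5*m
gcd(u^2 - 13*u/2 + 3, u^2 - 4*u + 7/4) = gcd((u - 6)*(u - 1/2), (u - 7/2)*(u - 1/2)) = u - 1/2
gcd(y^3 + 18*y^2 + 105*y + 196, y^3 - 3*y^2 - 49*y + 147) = y + 7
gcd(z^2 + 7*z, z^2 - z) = z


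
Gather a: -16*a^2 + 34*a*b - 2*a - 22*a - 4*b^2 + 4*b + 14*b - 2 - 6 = -16*a^2 + a*(34*b - 24) - 4*b^2 + 18*b - 8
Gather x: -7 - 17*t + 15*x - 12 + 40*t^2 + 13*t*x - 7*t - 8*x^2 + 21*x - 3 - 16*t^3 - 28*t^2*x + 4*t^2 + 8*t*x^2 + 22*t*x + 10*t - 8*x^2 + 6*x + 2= -16*t^3 + 44*t^2 - 14*t + x^2*(8*t - 16) + x*(-28*t^2 + 35*t + 42) - 20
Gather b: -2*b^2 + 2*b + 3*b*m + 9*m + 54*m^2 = -2*b^2 + b*(3*m + 2) + 54*m^2 + 9*m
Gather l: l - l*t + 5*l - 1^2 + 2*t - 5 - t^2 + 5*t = l*(6 - t) - t^2 + 7*t - 6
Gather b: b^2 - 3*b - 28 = b^2 - 3*b - 28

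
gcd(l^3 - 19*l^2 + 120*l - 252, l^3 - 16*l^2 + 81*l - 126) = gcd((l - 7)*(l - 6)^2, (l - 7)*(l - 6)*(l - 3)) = l^2 - 13*l + 42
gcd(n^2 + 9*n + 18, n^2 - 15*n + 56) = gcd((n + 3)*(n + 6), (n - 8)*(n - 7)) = 1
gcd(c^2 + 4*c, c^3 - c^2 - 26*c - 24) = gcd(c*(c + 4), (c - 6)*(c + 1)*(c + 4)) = c + 4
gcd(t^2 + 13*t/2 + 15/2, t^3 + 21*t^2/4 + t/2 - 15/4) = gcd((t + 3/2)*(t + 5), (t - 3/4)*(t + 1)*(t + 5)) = t + 5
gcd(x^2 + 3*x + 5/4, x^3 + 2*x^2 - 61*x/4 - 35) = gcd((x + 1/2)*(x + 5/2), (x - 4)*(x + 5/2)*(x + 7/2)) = x + 5/2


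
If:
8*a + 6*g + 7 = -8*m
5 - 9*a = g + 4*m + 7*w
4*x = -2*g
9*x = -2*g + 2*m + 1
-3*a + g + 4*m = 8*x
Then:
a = -2/3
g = -7/12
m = 11/48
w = 32/21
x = 7/24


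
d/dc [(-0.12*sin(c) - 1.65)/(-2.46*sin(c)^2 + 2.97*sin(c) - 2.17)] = (-0.2952*sin(c)^2 - 8.118*sin(c) + 5.1609)*cos(c)/(6.0516*sin(c)^4 - 14.6124*sin(c)^3 + 19.4973*sin(c)^2 - 12.8898*sin(c) + 4.7089)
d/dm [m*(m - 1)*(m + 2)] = 3*m^2 + 2*m - 2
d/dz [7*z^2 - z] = 14*z - 1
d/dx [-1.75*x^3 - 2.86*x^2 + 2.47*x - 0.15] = -5.25*x^2 - 5.72*x + 2.47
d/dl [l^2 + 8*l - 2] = 2*l + 8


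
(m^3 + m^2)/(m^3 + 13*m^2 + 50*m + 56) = m^2*(m + 1)/(m^3 + 13*m^2 + 50*m + 56)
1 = 1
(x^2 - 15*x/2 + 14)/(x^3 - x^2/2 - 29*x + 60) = (2*x - 7)/(2*x^2 + 7*x - 30)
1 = 1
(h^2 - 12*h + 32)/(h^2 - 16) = (h - 8)/(h + 4)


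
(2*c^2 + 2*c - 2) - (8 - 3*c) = 2*c^2 + 5*c - 10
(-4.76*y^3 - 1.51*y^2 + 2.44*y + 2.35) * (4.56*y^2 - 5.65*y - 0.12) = -21.7056*y^5 + 20.0084*y^4 + 20.2291*y^3 - 2.8888*y^2 - 13.5703*y - 0.282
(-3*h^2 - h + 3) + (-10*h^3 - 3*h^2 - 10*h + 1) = -10*h^3 - 6*h^2 - 11*h + 4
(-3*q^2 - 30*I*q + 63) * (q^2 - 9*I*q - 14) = -3*q^4 - 3*I*q^3 - 165*q^2 - 147*I*q - 882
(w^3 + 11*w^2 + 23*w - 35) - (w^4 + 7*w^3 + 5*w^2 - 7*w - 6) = -w^4 - 6*w^3 + 6*w^2 + 30*w - 29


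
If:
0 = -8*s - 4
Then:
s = -1/2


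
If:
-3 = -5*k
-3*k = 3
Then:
No Solution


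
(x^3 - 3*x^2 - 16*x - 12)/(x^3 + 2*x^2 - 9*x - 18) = (x^2 - 5*x - 6)/(x^2 - 9)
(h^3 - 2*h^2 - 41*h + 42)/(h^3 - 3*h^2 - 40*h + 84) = (h - 1)/(h - 2)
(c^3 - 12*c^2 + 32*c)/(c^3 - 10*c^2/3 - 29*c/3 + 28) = 3*c*(c - 8)/(3*c^2 + 2*c - 21)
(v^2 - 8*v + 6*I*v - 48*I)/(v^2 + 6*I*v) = (v - 8)/v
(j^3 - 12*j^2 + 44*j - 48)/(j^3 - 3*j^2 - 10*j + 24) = (j - 6)/(j + 3)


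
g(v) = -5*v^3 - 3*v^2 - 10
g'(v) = -15*v^2 - 6*v = 3*v*(-5*v - 2)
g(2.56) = -113.55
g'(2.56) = -113.66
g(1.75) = -45.98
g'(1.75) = -56.44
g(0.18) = -10.13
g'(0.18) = -1.57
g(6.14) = -1280.48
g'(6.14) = -602.33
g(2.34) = -90.49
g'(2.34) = -96.17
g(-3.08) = 107.63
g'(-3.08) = -123.82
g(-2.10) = 23.08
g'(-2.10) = -53.55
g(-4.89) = 502.91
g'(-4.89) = -329.34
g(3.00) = -172.00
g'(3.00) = -153.00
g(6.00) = -1198.00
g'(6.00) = -576.00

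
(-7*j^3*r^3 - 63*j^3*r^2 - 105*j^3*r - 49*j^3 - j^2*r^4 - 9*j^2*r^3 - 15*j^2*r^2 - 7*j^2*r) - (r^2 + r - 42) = -7*j^3*r^3 - 63*j^3*r^2 - 105*j^3*r - 49*j^3 - j^2*r^4 - 9*j^2*r^3 - 15*j^2*r^2 - 7*j^2*r - r^2 - r + 42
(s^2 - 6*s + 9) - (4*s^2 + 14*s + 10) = -3*s^2 - 20*s - 1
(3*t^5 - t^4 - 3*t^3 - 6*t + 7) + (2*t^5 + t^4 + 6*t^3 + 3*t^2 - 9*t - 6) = 5*t^5 + 3*t^3 + 3*t^2 - 15*t + 1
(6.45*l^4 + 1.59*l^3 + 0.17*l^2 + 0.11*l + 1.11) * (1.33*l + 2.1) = 8.5785*l^5 + 15.6597*l^4 + 3.5651*l^3 + 0.5033*l^2 + 1.7073*l + 2.331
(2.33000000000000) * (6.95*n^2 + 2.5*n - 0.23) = 16.1935*n^2 + 5.825*n - 0.5359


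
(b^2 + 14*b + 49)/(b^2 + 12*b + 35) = (b + 7)/(b + 5)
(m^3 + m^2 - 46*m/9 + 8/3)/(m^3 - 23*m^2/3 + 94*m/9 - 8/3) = (3*m^2 + 7*m - 6)/(3*m^2 - 19*m + 6)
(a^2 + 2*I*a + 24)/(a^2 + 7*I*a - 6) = (a - 4*I)/(a + I)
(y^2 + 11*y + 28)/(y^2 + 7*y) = (y + 4)/y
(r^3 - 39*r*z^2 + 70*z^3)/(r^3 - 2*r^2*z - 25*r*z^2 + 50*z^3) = (r + 7*z)/(r + 5*z)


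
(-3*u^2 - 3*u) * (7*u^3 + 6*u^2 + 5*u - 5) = -21*u^5 - 39*u^4 - 33*u^3 + 15*u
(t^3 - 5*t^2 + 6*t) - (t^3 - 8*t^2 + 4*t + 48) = 3*t^2 + 2*t - 48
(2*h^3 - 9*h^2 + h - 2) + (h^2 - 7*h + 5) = 2*h^3 - 8*h^2 - 6*h + 3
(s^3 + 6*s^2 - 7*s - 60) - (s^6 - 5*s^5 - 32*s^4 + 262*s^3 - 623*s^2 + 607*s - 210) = -s^6 + 5*s^5 + 32*s^4 - 261*s^3 + 629*s^2 - 614*s + 150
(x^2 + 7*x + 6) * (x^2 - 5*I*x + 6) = x^4 + 7*x^3 - 5*I*x^3 + 12*x^2 - 35*I*x^2 + 42*x - 30*I*x + 36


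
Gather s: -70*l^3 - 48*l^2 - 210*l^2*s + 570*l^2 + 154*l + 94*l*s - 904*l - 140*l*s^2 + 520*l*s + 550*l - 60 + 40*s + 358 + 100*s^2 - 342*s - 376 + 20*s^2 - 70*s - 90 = -70*l^3 + 522*l^2 - 200*l + s^2*(120 - 140*l) + s*(-210*l^2 + 614*l - 372) - 168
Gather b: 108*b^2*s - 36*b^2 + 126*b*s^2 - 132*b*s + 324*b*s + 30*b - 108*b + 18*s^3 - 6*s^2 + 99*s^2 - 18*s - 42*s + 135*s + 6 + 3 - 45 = b^2*(108*s - 36) + b*(126*s^2 + 192*s - 78) + 18*s^3 + 93*s^2 + 75*s - 36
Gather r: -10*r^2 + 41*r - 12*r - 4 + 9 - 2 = -10*r^2 + 29*r + 3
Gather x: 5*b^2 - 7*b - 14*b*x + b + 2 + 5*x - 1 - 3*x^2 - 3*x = 5*b^2 - 6*b - 3*x^2 + x*(2 - 14*b) + 1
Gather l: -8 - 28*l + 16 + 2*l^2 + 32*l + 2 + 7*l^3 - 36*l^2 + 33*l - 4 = 7*l^3 - 34*l^2 + 37*l + 6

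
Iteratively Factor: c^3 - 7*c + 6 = (c - 2)*(c^2 + 2*c - 3) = (c - 2)*(c - 1)*(c + 3)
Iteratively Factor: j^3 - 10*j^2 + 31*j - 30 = (j - 2)*(j^2 - 8*j + 15) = (j - 3)*(j - 2)*(j - 5)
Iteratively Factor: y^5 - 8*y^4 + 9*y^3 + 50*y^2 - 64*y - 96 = (y - 3)*(y^4 - 5*y^3 - 6*y^2 + 32*y + 32) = (y - 3)*(y + 1)*(y^3 - 6*y^2 + 32) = (y - 3)*(y + 1)*(y + 2)*(y^2 - 8*y + 16) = (y - 4)*(y - 3)*(y + 1)*(y + 2)*(y - 4)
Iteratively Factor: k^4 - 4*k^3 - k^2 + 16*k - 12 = (k + 2)*(k^3 - 6*k^2 + 11*k - 6) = (k - 2)*(k + 2)*(k^2 - 4*k + 3) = (k - 2)*(k - 1)*(k + 2)*(k - 3)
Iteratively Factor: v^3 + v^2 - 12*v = (v - 3)*(v^2 + 4*v) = v*(v - 3)*(v + 4)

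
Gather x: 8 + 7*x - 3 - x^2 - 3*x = -x^2 + 4*x + 5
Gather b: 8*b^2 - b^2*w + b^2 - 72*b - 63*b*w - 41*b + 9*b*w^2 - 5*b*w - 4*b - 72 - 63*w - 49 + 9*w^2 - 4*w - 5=b^2*(9 - w) + b*(9*w^2 - 68*w - 117) + 9*w^2 - 67*w - 126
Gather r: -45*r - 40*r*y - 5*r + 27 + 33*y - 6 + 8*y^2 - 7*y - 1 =r*(-40*y - 50) + 8*y^2 + 26*y + 20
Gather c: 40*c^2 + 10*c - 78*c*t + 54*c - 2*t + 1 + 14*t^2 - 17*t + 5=40*c^2 + c*(64 - 78*t) + 14*t^2 - 19*t + 6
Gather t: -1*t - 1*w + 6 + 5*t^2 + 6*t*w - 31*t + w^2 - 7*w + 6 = 5*t^2 + t*(6*w - 32) + w^2 - 8*w + 12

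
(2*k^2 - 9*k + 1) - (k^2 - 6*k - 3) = k^2 - 3*k + 4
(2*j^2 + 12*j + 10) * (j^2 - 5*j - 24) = 2*j^4 + 2*j^3 - 98*j^2 - 338*j - 240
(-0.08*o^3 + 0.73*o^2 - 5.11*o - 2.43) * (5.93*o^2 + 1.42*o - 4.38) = -0.4744*o^5 + 4.2153*o^4 - 28.9153*o^3 - 24.8635*o^2 + 18.9312*o + 10.6434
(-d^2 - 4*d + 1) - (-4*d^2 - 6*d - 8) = 3*d^2 + 2*d + 9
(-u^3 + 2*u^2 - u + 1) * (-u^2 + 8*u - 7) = u^5 - 10*u^4 + 24*u^3 - 23*u^2 + 15*u - 7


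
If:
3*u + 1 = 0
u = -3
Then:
No Solution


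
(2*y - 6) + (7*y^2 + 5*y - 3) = 7*y^2 + 7*y - 9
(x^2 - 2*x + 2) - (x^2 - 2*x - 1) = 3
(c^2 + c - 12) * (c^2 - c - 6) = c^4 - 19*c^2 + 6*c + 72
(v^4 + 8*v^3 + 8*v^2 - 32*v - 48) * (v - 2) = v^5 + 6*v^4 - 8*v^3 - 48*v^2 + 16*v + 96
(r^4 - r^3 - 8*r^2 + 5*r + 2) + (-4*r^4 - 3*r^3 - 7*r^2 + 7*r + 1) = -3*r^4 - 4*r^3 - 15*r^2 + 12*r + 3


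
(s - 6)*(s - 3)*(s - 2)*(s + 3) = s^4 - 8*s^3 + 3*s^2 + 72*s - 108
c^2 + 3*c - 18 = (c - 3)*(c + 6)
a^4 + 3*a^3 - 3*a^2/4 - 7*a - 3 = (a - 3/2)*(a + 1/2)*(a + 2)^2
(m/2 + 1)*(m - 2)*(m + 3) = m^3/2 + 3*m^2/2 - 2*m - 6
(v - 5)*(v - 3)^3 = v^4 - 14*v^3 + 72*v^2 - 162*v + 135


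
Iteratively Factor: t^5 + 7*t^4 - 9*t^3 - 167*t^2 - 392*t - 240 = (t - 5)*(t^4 + 12*t^3 + 51*t^2 + 88*t + 48) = (t - 5)*(t + 4)*(t^3 + 8*t^2 + 19*t + 12) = (t - 5)*(t + 4)^2*(t^2 + 4*t + 3) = (t - 5)*(t + 3)*(t + 4)^2*(t + 1)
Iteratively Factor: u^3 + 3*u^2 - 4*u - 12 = (u + 3)*(u^2 - 4) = (u + 2)*(u + 3)*(u - 2)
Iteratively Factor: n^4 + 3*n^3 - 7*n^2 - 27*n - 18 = (n + 3)*(n^3 - 7*n - 6) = (n + 1)*(n + 3)*(n^2 - n - 6) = (n + 1)*(n + 2)*(n + 3)*(n - 3)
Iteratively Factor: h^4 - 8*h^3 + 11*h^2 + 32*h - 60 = (h - 5)*(h^3 - 3*h^2 - 4*h + 12) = (h - 5)*(h - 3)*(h^2 - 4) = (h - 5)*(h - 3)*(h - 2)*(h + 2)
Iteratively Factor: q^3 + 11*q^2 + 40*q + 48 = (q + 4)*(q^2 + 7*q + 12) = (q + 3)*(q + 4)*(q + 4)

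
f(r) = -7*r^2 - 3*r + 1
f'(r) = -14*r - 3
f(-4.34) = -117.83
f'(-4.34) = 57.76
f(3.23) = -81.72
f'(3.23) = -48.22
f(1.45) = -18.07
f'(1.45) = -23.30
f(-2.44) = -33.36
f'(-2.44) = 31.16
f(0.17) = 0.29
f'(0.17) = -5.38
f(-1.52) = -10.61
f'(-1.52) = 18.28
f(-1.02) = -3.22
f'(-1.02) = 11.28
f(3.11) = -76.03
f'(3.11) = -46.54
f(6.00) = -269.00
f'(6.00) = -87.00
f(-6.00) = -233.00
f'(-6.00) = 81.00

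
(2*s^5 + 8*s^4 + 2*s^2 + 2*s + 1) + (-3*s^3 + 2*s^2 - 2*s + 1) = 2*s^5 + 8*s^4 - 3*s^3 + 4*s^2 + 2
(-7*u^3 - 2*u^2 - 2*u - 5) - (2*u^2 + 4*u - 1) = -7*u^3 - 4*u^2 - 6*u - 4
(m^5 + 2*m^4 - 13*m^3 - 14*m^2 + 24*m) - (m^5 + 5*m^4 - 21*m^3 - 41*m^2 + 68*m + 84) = -3*m^4 + 8*m^3 + 27*m^2 - 44*m - 84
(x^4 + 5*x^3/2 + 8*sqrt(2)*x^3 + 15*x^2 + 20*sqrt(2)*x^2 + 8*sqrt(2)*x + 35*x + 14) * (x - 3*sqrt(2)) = x^5 + 5*x^4/2 + 5*sqrt(2)*x^4 - 33*x^3 + 25*sqrt(2)*x^3/2 - 85*x^2 - 37*sqrt(2)*x^2 - 105*sqrt(2)*x - 34*x - 42*sqrt(2)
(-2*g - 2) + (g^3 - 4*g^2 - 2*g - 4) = g^3 - 4*g^2 - 4*g - 6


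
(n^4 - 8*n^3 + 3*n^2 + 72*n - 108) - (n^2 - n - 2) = n^4 - 8*n^3 + 2*n^2 + 73*n - 106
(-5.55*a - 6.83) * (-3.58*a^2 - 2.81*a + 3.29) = 19.869*a^3 + 40.0469*a^2 + 0.9328*a - 22.4707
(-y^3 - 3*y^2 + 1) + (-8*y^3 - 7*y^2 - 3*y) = -9*y^3 - 10*y^2 - 3*y + 1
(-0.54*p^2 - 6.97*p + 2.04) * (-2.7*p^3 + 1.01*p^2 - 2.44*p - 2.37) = 1.458*p^5 + 18.2736*p^4 - 11.2301*p^3 + 20.347*p^2 + 11.5413*p - 4.8348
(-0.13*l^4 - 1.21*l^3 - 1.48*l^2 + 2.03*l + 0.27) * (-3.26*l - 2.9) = 0.4238*l^5 + 4.3216*l^4 + 8.3338*l^3 - 2.3258*l^2 - 6.7672*l - 0.783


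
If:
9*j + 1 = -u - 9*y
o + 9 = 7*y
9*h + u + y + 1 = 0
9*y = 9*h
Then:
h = y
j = y/9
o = 7*y - 9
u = -10*y - 1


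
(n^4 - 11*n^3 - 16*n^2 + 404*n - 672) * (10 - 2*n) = -2*n^5 + 32*n^4 - 78*n^3 - 968*n^2 + 5384*n - 6720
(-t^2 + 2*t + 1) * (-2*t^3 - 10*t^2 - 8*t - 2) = 2*t^5 + 6*t^4 - 14*t^3 - 24*t^2 - 12*t - 2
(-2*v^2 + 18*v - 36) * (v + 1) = -2*v^3 + 16*v^2 - 18*v - 36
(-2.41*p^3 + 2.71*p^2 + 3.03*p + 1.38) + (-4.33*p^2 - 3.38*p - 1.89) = -2.41*p^3 - 1.62*p^2 - 0.35*p - 0.51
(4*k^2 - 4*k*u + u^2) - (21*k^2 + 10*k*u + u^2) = -17*k^2 - 14*k*u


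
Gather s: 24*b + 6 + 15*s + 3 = 24*b + 15*s + 9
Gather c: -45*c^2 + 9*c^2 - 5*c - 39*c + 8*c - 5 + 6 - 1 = -36*c^2 - 36*c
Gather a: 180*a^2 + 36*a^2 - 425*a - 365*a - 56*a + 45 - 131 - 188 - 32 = 216*a^2 - 846*a - 306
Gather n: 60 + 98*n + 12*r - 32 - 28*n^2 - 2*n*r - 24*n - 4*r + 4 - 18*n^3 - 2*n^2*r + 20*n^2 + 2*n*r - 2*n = -18*n^3 + n^2*(-2*r - 8) + 72*n + 8*r + 32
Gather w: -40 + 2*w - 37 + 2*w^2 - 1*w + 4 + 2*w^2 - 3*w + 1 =4*w^2 - 2*w - 72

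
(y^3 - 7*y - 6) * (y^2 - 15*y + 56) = y^5 - 15*y^4 + 49*y^3 + 99*y^2 - 302*y - 336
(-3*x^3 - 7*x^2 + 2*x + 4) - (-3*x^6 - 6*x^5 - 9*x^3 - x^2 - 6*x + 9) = 3*x^6 + 6*x^5 + 6*x^3 - 6*x^2 + 8*x - 5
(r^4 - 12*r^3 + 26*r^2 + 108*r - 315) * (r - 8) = r^5 - 20*r^4 + 122*r^3 - 100*r^2 - 1179*r + 2520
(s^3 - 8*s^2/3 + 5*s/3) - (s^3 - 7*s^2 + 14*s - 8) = 13*s^2/3 - 37*s/3 + 8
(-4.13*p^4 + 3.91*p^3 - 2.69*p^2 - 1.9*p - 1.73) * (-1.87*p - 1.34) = 7.7231*p^5 - 1.7775*p^4 - 0.2091*p^3 + 7.1576*p^2 + 5.7811*p + 2.3182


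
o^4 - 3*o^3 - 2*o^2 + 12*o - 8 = (o - 2)^2*(o - 1)*(o + 2)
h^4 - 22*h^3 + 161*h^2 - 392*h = h*(h - 8)*(h - 7)^2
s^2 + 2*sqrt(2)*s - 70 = (s - 5*sqrt(2))*(s + 7*sqrt(2))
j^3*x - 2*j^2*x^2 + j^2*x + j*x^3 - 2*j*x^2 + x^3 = (j - x)^2*(j*x + x)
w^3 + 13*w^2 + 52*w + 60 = (w + 2)*(w + 5)*(w + 6)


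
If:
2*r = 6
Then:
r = 3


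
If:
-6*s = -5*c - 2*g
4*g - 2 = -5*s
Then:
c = 17*s/10 - 1/5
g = 1/2 - 5*s/4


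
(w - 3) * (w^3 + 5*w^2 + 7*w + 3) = w^4 + 2*w^3 - 8*w^2 - 18*w - 9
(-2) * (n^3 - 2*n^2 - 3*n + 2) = -2*n^3 + 4*n^2 + 6*n - 4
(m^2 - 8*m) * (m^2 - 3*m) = m^4 - 11*m^3 + 24*m^2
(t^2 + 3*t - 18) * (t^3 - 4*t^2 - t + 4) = t^5 - t^4 - 31*t^3 + 73*t^2 + 30*t - 72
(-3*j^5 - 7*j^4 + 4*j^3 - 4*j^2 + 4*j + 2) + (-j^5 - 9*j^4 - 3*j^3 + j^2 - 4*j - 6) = -4*j^5 - 16*j^4 + j^3 - 3*j^2 - 4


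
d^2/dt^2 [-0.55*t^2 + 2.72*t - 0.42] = -1.10000000000000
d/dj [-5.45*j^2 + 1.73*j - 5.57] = 1.73 - 10.9*j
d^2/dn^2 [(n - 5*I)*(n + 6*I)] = 2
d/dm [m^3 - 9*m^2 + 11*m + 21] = 3*m^2 - 18*m + 11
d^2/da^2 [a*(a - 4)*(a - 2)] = 6*a - 12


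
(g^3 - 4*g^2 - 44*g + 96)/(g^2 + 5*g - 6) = (g^2 - 10*g + 16)/(g - 1)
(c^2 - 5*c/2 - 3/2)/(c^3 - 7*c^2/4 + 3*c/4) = 2*(2*c^2 - 5*c - 3)/(c*(4*c^2 - 7*c + 3))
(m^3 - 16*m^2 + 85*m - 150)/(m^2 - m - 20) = (m^2 - 11*m + 30)/(m + 4)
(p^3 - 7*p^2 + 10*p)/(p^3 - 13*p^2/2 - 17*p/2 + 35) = 2*p*(p - 5)/(2*p^2 - 9*p - 35)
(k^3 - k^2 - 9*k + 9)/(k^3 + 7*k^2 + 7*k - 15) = (k - 3)/(k + 5)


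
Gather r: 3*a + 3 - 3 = 3*a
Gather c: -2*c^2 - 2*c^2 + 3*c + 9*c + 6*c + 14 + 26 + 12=-4*c^2 + 18*c + 52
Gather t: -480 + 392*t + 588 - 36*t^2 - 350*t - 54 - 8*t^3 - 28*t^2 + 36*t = -8*t^3 - 64*t^2 + 78*t + 54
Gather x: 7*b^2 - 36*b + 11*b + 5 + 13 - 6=7*b^2 - 25*b + 12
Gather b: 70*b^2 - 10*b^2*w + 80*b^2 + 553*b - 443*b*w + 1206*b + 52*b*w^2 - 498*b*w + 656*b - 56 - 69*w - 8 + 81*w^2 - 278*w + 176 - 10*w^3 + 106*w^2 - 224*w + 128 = b^2*(150 - 10*w) + b*(52*w^2 - 941*w + 2415) - 10*w^3 + 187*w^2 - 571*w + 240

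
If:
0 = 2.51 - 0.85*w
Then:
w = 2.95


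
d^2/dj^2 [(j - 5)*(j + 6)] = 2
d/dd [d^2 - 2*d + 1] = 2*d - 2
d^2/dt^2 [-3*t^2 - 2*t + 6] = -6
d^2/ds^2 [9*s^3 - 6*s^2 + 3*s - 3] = 54*s - 12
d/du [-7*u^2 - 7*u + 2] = -14*u - 7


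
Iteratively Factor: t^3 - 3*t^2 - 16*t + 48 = (t - 4)*(t^2 + t - 12) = (t - 4)*(t - 3)*(t + 4)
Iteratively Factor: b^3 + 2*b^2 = (b + 2)*(b^2) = b*(b + 2)*(b)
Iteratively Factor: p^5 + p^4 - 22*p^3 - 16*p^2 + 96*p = (p + 3)*(p^4 - 2*p^3 - 16*p^2 + 32*p) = (p - 2)*(p + 3)*(p^3 - 16*p) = (p - 2)*(p + 3)*(p + 4)*(p^2 - 4*p) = (p - 4)*(p - 2)*(p + 3)*(p + 4)*(p)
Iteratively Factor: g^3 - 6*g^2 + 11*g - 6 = (g - 3)*(g^2 - 3*g + 2) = (g - 3)*(g - 1)*(g - 2)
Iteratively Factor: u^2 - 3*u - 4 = (u + 1)*(u - 4)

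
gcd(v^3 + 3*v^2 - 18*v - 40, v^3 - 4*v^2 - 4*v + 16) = v^2 - 2*v - 8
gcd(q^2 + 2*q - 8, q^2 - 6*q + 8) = q - 2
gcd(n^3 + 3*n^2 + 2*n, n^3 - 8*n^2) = n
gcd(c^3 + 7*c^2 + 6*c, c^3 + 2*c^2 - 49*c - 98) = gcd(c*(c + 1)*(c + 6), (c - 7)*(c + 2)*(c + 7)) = 1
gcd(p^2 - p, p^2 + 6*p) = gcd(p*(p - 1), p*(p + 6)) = p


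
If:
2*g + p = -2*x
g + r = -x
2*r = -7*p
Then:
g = -x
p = 0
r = 0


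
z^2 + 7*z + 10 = (z + 2)*(z + 5)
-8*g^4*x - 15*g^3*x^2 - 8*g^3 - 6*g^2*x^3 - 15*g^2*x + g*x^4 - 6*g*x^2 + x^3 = (-8*g + x)*(g + x)^2*(g*x + 1)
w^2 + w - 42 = (w - 6)*(w + 7)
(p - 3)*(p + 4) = p^2 + p - 12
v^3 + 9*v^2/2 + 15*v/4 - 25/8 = (v - 1/2)*(v + 5/2)^2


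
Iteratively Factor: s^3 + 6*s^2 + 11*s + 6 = (s + 1)*(s^2 + 5*s + 6) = (s + 1)*(s + 2)*(s + 3)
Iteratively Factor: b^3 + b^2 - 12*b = (b)*(b^2 + b - 12) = b*(b + 4)*(b - 3)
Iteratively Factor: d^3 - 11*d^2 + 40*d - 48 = (d - 4)*(d^2 - 7*d + 12) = (d - 4)^2*(d - 3)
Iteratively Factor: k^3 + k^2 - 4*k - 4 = (k - 2)*(k^2 + 3*k + 2) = (k - 2)*(k + 2)*(k + 1)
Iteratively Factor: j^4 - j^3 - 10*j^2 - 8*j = (j)*(j^3 - j^2 - 10*j - 8) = j*(j + 2)*(j^2 - 3*j - 4) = j*(j - 4)*(j + 2)*(j + 1)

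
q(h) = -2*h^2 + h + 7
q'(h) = 1 - 4*h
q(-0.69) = 5.36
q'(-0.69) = 3.76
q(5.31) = -44.08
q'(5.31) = -20.24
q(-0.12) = 6.85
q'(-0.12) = 1.48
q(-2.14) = -4.30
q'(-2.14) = 9.56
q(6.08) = -60.85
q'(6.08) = -23.32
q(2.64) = -4.30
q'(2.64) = -9.56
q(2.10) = 0.28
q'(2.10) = -7.40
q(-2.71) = -10.40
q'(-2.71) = 11.84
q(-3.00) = -14.00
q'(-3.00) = 13.00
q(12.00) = -269.00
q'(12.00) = -47.00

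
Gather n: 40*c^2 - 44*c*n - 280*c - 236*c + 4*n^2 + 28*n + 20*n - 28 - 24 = 40*c^2 - 516*c + 4*n^2 + n*(48 - 44*c) - 52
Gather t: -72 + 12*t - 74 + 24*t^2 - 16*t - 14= 24*t^2 - 4*t - 160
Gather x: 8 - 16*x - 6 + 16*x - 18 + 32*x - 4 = 32*x - 20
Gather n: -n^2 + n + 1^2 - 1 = -n^2 + n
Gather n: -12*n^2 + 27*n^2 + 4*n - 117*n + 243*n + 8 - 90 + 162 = 15*n^2 + 130*n + 80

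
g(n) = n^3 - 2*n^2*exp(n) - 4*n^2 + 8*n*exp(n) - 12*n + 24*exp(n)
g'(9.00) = -761530.89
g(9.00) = -534506.54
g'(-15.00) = 783.00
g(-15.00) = -4095.00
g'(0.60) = 45.65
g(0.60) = 42.74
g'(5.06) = 187.09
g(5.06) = 2058.09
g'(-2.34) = 24.27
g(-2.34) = -7.18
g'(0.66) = 49.36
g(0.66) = 45.59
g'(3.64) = 762.78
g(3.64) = 965.59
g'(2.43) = 326.02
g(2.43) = 320.85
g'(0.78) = 57.54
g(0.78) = 51.99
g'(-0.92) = 8.51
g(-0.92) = 12.83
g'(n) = -2*n^2*exp(n) + 3*n^2 + 4*n*exp(n) - 8*n + 32*exp(n) - 12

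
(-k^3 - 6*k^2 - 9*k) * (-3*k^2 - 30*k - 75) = 3*k^5 + 48*k^4 + 282*k^3 + 720*k^2 + 675*k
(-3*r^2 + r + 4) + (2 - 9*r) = -3*r^2 - 8*r + 6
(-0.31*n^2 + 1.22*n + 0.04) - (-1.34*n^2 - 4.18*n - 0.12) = 1.03*n^2 + 5.4*n + 0.16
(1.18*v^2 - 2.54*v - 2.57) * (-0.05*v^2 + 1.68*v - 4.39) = -0.059*v^4 + 2.1094*v^3 - 9.3189*v^2 + 6.833*v + 11.2823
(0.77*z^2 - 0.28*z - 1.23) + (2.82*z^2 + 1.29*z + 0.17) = 3.59*z^2 + 1.01*z - 1.06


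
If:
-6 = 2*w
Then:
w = -3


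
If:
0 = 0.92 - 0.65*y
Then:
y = 1.42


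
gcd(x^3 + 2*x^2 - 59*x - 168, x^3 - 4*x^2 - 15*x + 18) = x + 3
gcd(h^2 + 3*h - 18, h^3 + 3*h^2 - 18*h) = h^2 + 3*h - 18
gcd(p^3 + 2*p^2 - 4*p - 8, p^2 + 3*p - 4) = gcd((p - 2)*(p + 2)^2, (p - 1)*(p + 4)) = 1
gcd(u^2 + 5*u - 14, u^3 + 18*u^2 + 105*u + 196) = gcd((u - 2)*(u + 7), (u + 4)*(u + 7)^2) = u + 7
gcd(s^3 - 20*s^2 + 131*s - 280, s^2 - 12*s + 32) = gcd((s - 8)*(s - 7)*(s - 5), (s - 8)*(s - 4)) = s - 8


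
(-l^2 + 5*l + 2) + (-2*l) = -l^2 + 3*l + 2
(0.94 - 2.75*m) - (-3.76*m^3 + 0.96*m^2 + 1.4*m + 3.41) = 3.76*m^3 - 0.96*m^2 - 4.15*m - 2.47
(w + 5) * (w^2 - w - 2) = w^3 + 4*w^2 - 7*w - 10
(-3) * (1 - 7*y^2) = 21*y^2 - 3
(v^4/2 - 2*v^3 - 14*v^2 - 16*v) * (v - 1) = v^5/2 - 5*v^4/2 - 12*v^3 - 2*v^2 + 16*v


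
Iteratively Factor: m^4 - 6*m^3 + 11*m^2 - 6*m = (m - 3)*(m^3 - 3*m^2 + 2*m) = (m - 3)*(m - 2)*(m^2 - m) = m*(m - 3)*(m - 2)*(m - 1)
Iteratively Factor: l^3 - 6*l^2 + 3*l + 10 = (l - 5)*(l^2 - l - 2) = (l - 5)*(l - 2)*(l + 1)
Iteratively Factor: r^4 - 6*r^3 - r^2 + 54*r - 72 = (r + 3)*(r^3 - 9*r^2 + 26*r - 24) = (r - 2)*(r + 3)*(r^2 - 7*r + 12) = (r - 4)*(r - 2)*(r + 3)*(r - 3)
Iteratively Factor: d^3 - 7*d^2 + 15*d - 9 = (d - 3)*(d^2 - 4*d + 3) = (d - 3)*(d - 1)*(d - 3)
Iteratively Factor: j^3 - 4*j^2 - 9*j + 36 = (j - 3)*(j^2 - j - 12) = (j - 4)*(j - 3)*(j + 3)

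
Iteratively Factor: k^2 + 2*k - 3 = (k - 1)*(k + 3)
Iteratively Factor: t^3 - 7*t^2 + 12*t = (t - 3)*(t^2 - 4*t) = t*(t - 3)*(t - 4)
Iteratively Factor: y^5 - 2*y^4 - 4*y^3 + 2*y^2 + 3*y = (y + 1)*(y^4 - 3*y^3 - y^2 + 3*y) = (y + 1)^2*(y^3 - 4*y^2 + 3*y) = y*(y + 1)^2*(y^2 - 4*y + 3) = y*(y - 3)*(y + 1)^2*(y - 1)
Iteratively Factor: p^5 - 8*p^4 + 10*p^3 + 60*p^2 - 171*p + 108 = (p - 4)*(p^4 - 4*p^3 - 6*p^2 + 36*p - 27) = (p - 4)*(p + 3)*(p^3 - 7*p^2 + 15*p - 9) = (p - 4)*(p - 3)*(p + 3)*(p^2 - 4*p + 3) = (p - 4)*(p - 3)*(p - 1)*(p + 3)*(p - 3)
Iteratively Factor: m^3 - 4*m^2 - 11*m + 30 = (m + 3)*(m^2 - 7*m + 10) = (m - 2)*(m + 3)*(m - 5)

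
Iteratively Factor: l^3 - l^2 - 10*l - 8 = (l - 4)*(l^2 + 3*l + 2) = (l - 4)*(l + 1)*(l + 2)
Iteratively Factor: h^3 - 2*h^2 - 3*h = (h - 3)*(h^2 + h) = h*(h - 3)*(h + 1)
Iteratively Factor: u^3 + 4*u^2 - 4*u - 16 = (u - 2)*(u^2 + 6*u + 8) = (u - 2)*(u + 2)*(u + 4)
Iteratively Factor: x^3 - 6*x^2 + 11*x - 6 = (x - 1)*(x^2 - 5*x + 6) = (x - 3)*(x - 1)*(x - 2)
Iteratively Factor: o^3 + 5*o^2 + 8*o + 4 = (o + 2)*(o^2 + 3*o + 2) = (o + 1)*(o + 2)*(o + 2)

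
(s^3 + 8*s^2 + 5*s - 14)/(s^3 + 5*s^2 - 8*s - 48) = (s^3 + 8*s^2 + 5*s - 14)/(s^3 + 5*s^2 - 8*s - 48)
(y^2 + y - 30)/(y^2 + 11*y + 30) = (y - 5)/(y + 5)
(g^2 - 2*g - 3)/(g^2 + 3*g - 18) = (g + 1)/(g + 6)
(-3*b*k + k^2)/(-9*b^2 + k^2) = k/(3*b + k)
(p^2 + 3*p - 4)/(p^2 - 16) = (p - 1)/(p - 4)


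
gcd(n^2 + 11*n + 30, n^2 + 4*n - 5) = n + 5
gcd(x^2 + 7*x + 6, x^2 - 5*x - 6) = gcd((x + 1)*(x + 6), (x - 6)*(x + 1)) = x + 1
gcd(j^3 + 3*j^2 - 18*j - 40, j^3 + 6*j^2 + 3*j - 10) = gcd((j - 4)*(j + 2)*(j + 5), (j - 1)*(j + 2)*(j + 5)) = j^2 + 7*j + 10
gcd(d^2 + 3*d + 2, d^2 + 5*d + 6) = d + 2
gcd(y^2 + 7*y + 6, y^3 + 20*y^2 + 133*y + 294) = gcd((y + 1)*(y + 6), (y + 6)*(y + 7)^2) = y + 6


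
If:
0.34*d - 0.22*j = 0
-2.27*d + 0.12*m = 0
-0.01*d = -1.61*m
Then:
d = 0.00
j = 0.00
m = 0.00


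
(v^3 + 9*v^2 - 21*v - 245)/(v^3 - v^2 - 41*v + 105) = (v + 7)/(v - 3)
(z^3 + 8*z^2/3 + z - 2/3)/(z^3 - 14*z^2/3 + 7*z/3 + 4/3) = (3*z^3 + 8*z^2 + 3*z - 2)/(3*z^3 - 14*z^2 + 7*z + 4)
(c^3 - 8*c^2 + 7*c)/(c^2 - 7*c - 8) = c*(-c^2 + 8*c - 7)/(-c^2 + 7*c + 8)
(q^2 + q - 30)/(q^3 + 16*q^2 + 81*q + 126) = (q - 5)/(q^2 + 10*q + 21)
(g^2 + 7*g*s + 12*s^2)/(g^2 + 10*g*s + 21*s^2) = (g + 4*s)/(g + 7*s)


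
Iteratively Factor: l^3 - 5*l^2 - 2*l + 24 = (l + 2)*(l^2 - 7*l + 12) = (l - 3)*(l + 2)*(l - 4)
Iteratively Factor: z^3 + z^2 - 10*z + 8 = (z - 2)*(z^2 + 3*z - 4) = (z - 2)*(z - 1)*(z + 4)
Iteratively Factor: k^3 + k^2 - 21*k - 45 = (k + 3)*(k^2 - 2*k - 15) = (k - 5)*(k + 3)*(k + 3)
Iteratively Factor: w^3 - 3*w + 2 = (w + 2)*(w^2 - 2*w + 1) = (w - 1)*(w + 2)*(w - 1)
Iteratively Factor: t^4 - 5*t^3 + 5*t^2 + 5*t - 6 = (t - 2)*(t^3 - 3*t^2 - t + 3) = (t - 2)*(t + 1)*(t^2 - 4*t + 3) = (t - 3)*(t - 2)*(t + 1)*(t - 1)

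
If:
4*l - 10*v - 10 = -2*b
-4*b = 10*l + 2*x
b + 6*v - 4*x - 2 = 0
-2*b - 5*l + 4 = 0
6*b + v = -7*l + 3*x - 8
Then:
No Solution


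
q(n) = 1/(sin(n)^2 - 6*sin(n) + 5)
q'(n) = (-2*sin(n)*cos(n) + 6*cos(n))/(sin(n)^2 - 6*sin(n) + 5)^2 = 2*(3 - sin(n))*cos(n)/(sin(n)^2 - 6*sin(n) + 5)^2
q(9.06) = 0.33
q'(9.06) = -0.55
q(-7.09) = 0.10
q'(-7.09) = 0.05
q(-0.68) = 0.11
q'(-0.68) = 0.07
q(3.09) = 0.21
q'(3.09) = -0.27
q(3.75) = 0.11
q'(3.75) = -0.08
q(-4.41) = 5.45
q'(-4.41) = -36.16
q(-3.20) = 0.21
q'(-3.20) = -0.27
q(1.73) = 19.71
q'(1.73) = -247.82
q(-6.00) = 0.29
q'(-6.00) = 0.45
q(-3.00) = 0.17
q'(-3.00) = -0.18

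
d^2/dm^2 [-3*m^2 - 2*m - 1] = -6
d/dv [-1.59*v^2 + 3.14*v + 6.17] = 3.14 - 3.18*v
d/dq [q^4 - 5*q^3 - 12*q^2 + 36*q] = 4*q^3 - 15*q^2 - 24*q + 36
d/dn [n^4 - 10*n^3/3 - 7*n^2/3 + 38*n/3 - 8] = 4*n^3 - 10*n^2 - 14*n/3 + 38/3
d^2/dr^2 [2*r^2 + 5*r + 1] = 4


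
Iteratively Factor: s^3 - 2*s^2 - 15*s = (s)*(s^2 - 2*s - 15) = s*(s + 3)*(s - 5)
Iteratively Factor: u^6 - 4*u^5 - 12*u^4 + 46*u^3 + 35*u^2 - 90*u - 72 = (u + 1)*(u^5 - 5*u^4 - 7*u^3 + 53*u^2 - 18*u - 72) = (u + 1)^2*(u^4 - 6*u^3 - u^2 + 54*u - 72) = (u - 3)*(u + 1)^2*(u^3 - 3*u^2 - 10*u + 24) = (u - 3)*(u + 1)^2*(u + 3)*(u^2 - 6*u + 8) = (u - 4)*(u - 3)*(u + 1)^2*(u + 3)*(u - 2)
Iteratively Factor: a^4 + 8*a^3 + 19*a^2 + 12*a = (a + 4)*(a^3 + 4*a^2 + 3*a) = (a + 3)*(a + 4)*(a^2 + a) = (a + 1)*(a + 3)*(a + 4)*(a)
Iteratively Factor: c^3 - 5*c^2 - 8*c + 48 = (c - 4)*(c^2 - c - 12) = (c - 4)*(c + 3)*(c - 4)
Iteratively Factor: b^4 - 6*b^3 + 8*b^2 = (b)*(b^3 - 6*b^2 + 8*b) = b*(b - 2)*(b^2 - 4*b) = b*(b - 4)*(b - 2)*(b)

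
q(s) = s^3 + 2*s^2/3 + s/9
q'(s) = 3*s^2 + 4*s/3 + 1/9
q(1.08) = 2.16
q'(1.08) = 5.05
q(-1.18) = -0.85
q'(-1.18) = 2.71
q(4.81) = 127.24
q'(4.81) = 75.93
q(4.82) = 128.00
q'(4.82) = 76.23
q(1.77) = 7.83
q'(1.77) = 11.87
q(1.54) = 5.40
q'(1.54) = 9.28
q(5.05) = 146.35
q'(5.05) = 83.35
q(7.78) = 512.13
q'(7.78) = 192.07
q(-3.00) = -21.33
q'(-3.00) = 23.11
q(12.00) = 1825.33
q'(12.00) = 448.11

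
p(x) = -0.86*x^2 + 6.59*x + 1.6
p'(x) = 6.59 - 1.72*x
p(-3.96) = -37.98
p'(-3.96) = 13.40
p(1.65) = 10.13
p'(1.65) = 3.75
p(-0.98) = -5.68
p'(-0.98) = 8.28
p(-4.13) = -40.29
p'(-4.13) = 13.69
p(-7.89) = -103.93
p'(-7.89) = 20.16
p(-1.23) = -7.81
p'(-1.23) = 8.71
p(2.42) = 12.51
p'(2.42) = 2.43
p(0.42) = 4.22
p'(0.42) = 5.87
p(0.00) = 1.60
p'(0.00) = 6.59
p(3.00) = 13.63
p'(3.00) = 1.43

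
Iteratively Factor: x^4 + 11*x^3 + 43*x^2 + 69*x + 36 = (x + 3)*(x^3 + 8*x^2 + 19*x + 12) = (x + 3)*(x + 4)*(x^2 + 4*x + 3) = (x + 1)*(x + 3)*(x + 4)*(x + 3)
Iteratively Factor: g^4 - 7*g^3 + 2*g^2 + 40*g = (g)*(g^3 - 7*g^2 + 2*g + 40) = g*(g - 4)*(g^2 - 3*g - 10) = g*(g - 5)*(g - 4)*(g + 2)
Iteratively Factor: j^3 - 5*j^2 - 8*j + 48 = (j - 4)*(j^2 - j - 12) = (j - 4)*(j + 3)*(j - 4)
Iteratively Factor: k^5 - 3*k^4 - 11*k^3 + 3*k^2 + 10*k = (k - 5)*(k^4 + 2*k^3 - k^2 - 2*k) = (k - 5)*(k - 1)*(k^3 + 3*k^2 + 2*k) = (k - 5)*(k - 1)*(k + 2)*(k^2 + k) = (k - 5)*(k - 1)*(k + 1)*(k + 2)*(k)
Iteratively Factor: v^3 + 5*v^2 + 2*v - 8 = (v + 2)*(v^2 + 3*v - 4) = (v - 1)*(v + 2)*(v + 4)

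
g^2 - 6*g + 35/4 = (g - 7/2)*(g - 5/2)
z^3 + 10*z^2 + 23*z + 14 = (z + 1)*(z + 2)*(z + 7)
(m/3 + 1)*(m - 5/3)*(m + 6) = m^3/3 + 22*m^2/9 + m - 10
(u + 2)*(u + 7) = u^2 + 9*u + 14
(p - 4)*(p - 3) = p^2 - 7*p + 12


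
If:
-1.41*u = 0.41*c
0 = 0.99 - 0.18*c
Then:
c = 5.50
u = -1.60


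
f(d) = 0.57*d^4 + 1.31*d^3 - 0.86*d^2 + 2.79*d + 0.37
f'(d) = 2.28*d^3 + 3.93*d^2 - 1.72*d + 2.79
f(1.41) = 8.52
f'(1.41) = 14.57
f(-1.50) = -7.29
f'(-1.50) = 6.52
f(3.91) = 209.66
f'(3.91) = 192.44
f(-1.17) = -5.10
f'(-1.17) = 6.53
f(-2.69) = -9.01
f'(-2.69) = -8.53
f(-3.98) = 36.08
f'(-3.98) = -71.85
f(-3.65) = 16.20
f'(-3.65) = -49.44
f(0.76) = 2.76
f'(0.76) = 4.75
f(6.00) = 1007.83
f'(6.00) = 626.43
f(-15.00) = 24200.02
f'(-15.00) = -6782.16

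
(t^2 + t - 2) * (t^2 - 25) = t^4 + t^3 - 27*t^2 - 25*t + 50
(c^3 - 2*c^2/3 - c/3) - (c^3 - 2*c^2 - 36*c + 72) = 4*c^2/3 + 107*c/3 - 72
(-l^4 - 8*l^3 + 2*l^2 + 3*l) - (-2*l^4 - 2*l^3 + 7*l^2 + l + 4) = l^4 - 6*l^3 - 5*l^2 + 2*l - 4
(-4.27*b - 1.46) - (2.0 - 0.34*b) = -3.93*b - 3.46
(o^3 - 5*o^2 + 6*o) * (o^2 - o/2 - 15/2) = o^5 - 11*o^4/2 + o^3 + 69*o^2/2 - 45*o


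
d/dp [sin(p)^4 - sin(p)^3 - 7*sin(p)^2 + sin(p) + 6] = (4*sin(p)^3 - 3*sin(p)^2 - 14*sin(p) + 1)*cos(p)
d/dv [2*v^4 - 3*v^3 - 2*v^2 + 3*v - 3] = 8*v^3 - 9*v^2 - 4*v + 3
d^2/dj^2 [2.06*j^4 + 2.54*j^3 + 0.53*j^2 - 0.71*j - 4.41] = 24.72*j^2 + 15.24*j + 1.06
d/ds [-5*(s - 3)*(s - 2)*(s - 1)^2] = -20*s^3 + 105*s^2 - 170*s + 85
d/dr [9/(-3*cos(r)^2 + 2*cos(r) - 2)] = 18*(1 - 3*cos(r))*sin(r)/(3*cos(r)^2 - 2*cos(r) + 2)^2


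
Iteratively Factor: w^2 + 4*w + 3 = (w + 3)*(w + 1)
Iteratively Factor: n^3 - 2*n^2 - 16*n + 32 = (n + 4)*(n^2 - 6*n + 8) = (n - 4)*(n + 4)*(n - 2)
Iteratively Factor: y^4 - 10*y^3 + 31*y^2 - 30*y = (y)*(y^3 - 10*y^2 + 31*y - 30) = y*(y - 5)*(y^2 - 5*y + 6) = y*(y - 5)*(y - 2)*(y - 3)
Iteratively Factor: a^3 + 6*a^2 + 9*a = (a + 3)*(a^2 + 3*a) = (a + 3)^2*(a)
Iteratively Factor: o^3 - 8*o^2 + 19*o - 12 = (o - 1)*(o^2 - 7*o + 12) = (o - 3)*(o - 1)*(o - 4)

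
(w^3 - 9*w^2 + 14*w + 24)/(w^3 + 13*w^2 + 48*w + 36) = (w^2 - 10*w + 24)/(w^2 + 12*w + 36)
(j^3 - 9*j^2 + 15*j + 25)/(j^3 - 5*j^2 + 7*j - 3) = (j^3 - 9*j^2 + 15*j + 25)/(j^3 - 5*j^2 + 7*j - 3)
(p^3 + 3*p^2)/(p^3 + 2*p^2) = (p + 3)/(p + 2)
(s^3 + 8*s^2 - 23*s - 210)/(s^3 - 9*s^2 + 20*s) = (s^2 + 13*s + 42)/(s*(s - 4))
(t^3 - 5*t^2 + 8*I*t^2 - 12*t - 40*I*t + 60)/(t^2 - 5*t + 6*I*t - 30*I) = t + 2*I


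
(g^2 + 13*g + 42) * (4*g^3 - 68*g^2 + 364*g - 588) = 4*g^5 - 16*g^4 - 352*g^3 + 1288*g^2 + 7644*g - 24696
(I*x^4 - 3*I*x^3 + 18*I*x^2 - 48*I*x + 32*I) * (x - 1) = I*x^5 - 4*I*x^4 + 21*I*x^3 - 66*I*x^2 + 80*I*x - 32*I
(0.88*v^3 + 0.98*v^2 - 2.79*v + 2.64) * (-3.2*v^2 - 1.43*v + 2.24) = -2.816*v^5 - 4.3944*v^4 + 9.4978*v^3 - 2.2631*v^2 - 10.0248*v + 5.9136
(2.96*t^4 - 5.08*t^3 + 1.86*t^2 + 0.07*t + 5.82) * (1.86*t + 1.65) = 5.5056*t^5 - 4.5648*t^4 - 4.9224*t^3 + 3.1992*t^2 + 10.9407*t + 9.603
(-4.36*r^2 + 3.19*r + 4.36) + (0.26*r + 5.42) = -4.36*r^2 + 3.45*r + 9.78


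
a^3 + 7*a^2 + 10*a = a*(a + 2)*(a + 5)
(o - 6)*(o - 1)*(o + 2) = o^3 - 5*o^2 - 8*o + 12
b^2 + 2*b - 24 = (b - 4)*(b + 6)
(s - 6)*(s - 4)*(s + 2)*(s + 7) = s^4 - s^3 - 52*s^2 + 76*s + 336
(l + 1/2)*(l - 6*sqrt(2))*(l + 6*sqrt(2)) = l^3 + l^2/2 - 72*l - 36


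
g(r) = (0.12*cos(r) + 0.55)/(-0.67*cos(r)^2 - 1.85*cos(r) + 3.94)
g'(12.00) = 0.32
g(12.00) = 0.34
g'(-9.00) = 0.01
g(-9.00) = 0.09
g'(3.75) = 0.02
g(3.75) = 0.09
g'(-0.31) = 0.28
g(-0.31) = 0.42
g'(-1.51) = 0.10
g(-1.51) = 0.15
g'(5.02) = 0.15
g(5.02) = 0.18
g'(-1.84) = 0.07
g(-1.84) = 0.12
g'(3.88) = 0.03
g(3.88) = 0.09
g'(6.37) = -0.10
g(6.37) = 0.47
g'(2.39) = -0.03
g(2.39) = 0.09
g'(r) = (-1.34*sin(r)*cos(r) - 1.85*sin(r))*(0.12*cos(r) + 0.55)/(-0.67*cos(r)^2 - 1.85*cos(r) + 3.94)^2 - 0.12*sin(r)/(-0.67*cos(r)^2 - 1.85*cos(r) + 3.94) = (0.0804*sin(r)^2 - 0.737*cos(r) - 1.5707)*sin(r)/(0.67*cos(r)^2 + 1.85*cos(r) - 3.94)^2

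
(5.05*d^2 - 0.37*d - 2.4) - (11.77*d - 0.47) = 5.05*d^2 - 12.14*d - 1.93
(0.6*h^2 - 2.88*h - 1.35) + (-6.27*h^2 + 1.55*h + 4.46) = -5.67*h^2 - 1.33*h + 3.11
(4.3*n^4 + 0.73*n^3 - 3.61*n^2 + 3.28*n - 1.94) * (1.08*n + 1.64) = 4.644*n^5 + 7.8404*n^4 - 2.7016*n^3 - 2.378*n^2 + 3.284*n - 3.1816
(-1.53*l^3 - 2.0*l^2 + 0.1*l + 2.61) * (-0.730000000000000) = 1.1169*l^3 + 1.46*l^2 - 0.073*l - 1.9053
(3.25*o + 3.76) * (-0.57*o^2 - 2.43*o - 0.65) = -1.8525*o^3 - 10.0407*o^2 - 11.2493*o - 2.444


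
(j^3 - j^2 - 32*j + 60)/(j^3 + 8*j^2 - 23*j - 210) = (j - 2)/(j + 7)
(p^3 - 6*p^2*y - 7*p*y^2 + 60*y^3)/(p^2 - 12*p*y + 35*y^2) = (-p^2 + p*y + 12*y^2)/(-p + 7*y)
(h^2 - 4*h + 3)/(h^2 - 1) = (h - 3)/(h + 1)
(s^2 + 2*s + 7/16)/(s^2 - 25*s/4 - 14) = (s + 1/4)/(s - 8)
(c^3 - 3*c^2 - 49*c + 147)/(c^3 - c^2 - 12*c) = (-c^3 + 3*c^2 + 49*c - 147)/(c*(-c^2 + c + 12))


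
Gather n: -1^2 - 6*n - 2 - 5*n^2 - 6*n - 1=-5*n^2 - 12*n - 4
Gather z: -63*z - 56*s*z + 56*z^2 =56*z^2 + z*(-56*s - 63)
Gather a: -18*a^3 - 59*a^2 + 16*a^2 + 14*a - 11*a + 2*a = -18*a^3 - 43*a^2 + 5*a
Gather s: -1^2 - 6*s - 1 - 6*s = -12*s - 2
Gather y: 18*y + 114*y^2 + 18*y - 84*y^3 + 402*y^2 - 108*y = -84*y^3 + 516*y^2 - 72*y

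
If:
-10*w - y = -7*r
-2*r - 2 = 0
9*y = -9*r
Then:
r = -1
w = -4/5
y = 1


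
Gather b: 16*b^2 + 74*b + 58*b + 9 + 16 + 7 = 16*b^2 + 132*b + 32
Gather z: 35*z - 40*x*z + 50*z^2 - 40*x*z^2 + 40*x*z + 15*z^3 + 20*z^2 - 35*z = 15*z^3 + z^2*(70 - 40*x)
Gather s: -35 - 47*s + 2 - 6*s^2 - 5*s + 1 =-6*s^2 - 52*s - 32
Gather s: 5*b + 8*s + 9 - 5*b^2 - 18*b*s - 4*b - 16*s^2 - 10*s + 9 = -5*b^2 + b - 16*s^2 + s*(-18*b - 2) + 18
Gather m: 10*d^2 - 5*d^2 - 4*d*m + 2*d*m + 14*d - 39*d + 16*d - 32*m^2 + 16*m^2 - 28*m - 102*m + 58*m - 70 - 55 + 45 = 5*d^2 - 9*d - 16*m^2 + m*(-2*d - 72) - 80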